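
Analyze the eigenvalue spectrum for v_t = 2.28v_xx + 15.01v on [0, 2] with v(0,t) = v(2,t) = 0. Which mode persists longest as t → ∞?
Eigenvalues: λₙ = 2.28n²π²/2² - 15.01.
First three modes:
  n=1: λ₁ = 2.28π²/2² - 15.01 ≈ -9.384
  n=2: λ₂ = 9.12π²/2² - 15.01 ≈ 7.493
  n=3: λ₃ = 20.52π²/2² - 15.01 ≈ 35.621
Since 2.28π²/2² ≈ 5.626 < 15.01, λ₁ < 0.
The n=1 mode grows fastest (−λₙ is largest for n=1) → dominates.
Asymptotic: v ~ c₁ sin(πx/2) e^{9.384t} (exponential growth at rate −λ₁ ≈ 9.384).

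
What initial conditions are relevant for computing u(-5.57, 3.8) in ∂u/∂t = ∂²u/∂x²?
The entire real line. The heat equation has infinite propagation speed: any initial disturbance instantly affects all points (though exponentially small far away).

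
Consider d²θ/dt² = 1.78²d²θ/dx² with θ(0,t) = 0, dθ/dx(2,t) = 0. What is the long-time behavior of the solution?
As t → ∞, θ oscillates (no decay). Energy is conserved; the solution oscillates indefinitely as standing waves.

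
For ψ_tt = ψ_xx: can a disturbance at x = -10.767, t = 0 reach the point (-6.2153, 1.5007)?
No. The domain of dependence is [-7.716, -4.7146], and -10.767 is outside this interval.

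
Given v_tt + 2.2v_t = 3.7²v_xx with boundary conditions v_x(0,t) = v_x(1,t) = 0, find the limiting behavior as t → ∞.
v → constant (steady state). Damping (γ=2.2) dissipates the nonconstant modes; with Neumann BCs the spatial average obeys M''+γM'=0 and tends to a finite limit.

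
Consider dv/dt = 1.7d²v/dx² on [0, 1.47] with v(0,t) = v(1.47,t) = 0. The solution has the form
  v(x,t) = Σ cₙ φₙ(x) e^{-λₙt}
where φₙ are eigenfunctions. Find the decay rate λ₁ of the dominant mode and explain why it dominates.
Eigenvalues: λₙ = 1.7n²π²/1.47².
First three modes:
  n=1: λ₁ = 1.7π²/1.47² ≈ 7.765
  n=2: λ₂ = 6.8π²/1.47² ≈ 31.058 (4× faster decay)
  n=3: λ₃ = 15.3π²/1.47² ≈ 69.881 (9× faster decay)
As t → ∞, higher modes decay exponentially faster. The n=1 mode dominates: v ~ c₁ sin(πx/1.47) e^{-λ₁t}.
Decay rate: λ₁ = 1.7π²/1.47² ≈ 7.765.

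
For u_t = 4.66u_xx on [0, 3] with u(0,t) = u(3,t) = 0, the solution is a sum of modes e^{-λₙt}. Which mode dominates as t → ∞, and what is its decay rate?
Eigenvalues: λₙ = 4.66n²π²/3².
First three modes:
  n=1: λ₁ = 4.66π²/3² ≈ 5.11
  n=2: λ₂ = 18.64π²/3² ≈ 20.441 (4× faster decay)
  n=3: λ₃ = 41.94π²/3² ≈ 45.992 (9× faster decay)
As t → ∞, higher modes decay exponentially faster. The n=1 mode dominates: u ~ c₁ sin(πx/3) e^{-λ₁t}.
Decay rate: λ₁ = 4.66π²/3² ≈ 5.11.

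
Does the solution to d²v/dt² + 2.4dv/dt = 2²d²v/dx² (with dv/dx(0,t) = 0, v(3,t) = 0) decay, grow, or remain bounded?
v → 0. Damping (γ=2.4) dissipates energy; oscillations decay exponentially.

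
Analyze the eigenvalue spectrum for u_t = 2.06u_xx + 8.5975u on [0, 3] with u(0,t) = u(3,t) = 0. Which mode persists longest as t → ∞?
Eigenvalues: λₙ = 2.06n²π²/3² - 8.5975.
First three modes:
  n=1: λ₁ = 2.06π²/3² - 8.5975 ≈ -6.338
  n=2: λ₂ = 8.24π²/3² - 8.5975 ≈ 0.439
  n=3: λ₃ = 18.54π²/3² - 8.5975 ≈ 11.734
Since 2.06π²/3² ≈ 2.259 < 8.5975, λ₁ < 0.
The n=1 mode grows fastest (−λₙ is largest for n=1) → dominates.
Asymptotic: u ~ c₁ sin(πx/3) e^{6.338t} (exponential growth at rate −λ₁ ≈ 6.338).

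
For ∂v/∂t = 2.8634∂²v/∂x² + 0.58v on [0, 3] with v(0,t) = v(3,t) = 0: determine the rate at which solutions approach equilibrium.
Eigenvalues: λₙ = 2.8634n²π²/3² - 0.58.
First three modes:
  n=1: λ₁ = 2.8634π²/3² - 0.58 ≈ 2.56
  n=2: λ₂ = 11.4536π²/3² - 0.58 ≈ 11.98
  n=3: λ₃ = 25.7706π²/3² - 0.58 ≈ 27.681
Since 2.8634π²/3² ≈ 3.14 > 0.58, all λₙ > 0.
The n=1 mode decays slowest → dominates as t → ∞.
Asymptotic: v ~ c₁ sin(πx/3) e^{-λ₁t} with decay rate λ₁ ≈ 2.56.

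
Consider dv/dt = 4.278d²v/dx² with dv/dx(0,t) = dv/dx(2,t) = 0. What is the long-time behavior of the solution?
As t → ∞, v → constant (steady state). Heat is conserved (no flux at boundaries); solution approaches the spatial average.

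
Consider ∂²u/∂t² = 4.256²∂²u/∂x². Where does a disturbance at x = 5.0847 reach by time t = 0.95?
Domain of influence: [1.0415, 9.1279]. Data at x = 5.0847 spreads outward at speed 4.256.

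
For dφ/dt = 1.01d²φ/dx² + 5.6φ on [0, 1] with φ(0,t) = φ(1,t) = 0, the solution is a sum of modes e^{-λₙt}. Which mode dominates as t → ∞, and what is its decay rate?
Eigenvalues: λₙ = 1.01n²π²/1² - 5.6.
First three modes:
  n=1: λ₁ = 1.01π² - 5.6 ≈ 4.368
  n=2: λ₂ = 4.04π² - 5.6 ≈ 34.273
  n=3: λ₃ = 9.09π² - 5.6 ≈ 84.115
Since 1.01π² ≈ 9.968 > 5.6, all λₙ > 0.
The n=1 mode decays slowest → dominates as t → ∞.
Asymptotic: φ ~ c₁ sin(πx/1) e^{-λ₁t} with decay rate λ₁ ≈ 4.368.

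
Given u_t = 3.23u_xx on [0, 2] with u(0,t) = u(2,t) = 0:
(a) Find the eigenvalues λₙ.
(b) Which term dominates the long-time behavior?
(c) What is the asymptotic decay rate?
Eigenvalues: λₙ = 3.23n²π²/2².
First three modes:
  n=1: λ₁ = 3.23π²/2² ≈ 7.97
  n=2: λ₂ = 12.92π²/2² ≈ 31.879 (4× faster decay)
  n=3: λ₃ = 29.07π²/2² ≈ 71.727 (9× faster decay)
As t → ∞, higher modes decay exponentially faster. The n=1 mode dominates: u ~ c₁ sin(πx/2) e^{-λ₁t}.
Decay rate: λ₁ = 3.23π²/2² ≈ 7.97.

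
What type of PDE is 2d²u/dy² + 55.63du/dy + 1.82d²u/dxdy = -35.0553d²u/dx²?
Rewriting in standard form: 35.0553d²u/dx² + 1.82d²u/dxdy + 2d²u/dy² + 55.63du/dy = 0. With A = 35.0553, B = 1.82, C = 2, the discriminant is -277.13. This is an elliptic PDE.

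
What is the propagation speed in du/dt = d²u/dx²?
Infinite. The heat equation is parabolic, not hyperbolic, so disturbances propagate instantly.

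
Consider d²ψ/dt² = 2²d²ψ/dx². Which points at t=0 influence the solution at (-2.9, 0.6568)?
Domain of dependence: [-4.2136, -1.5864]. Signals travel at speed 2, so data within |x - -2.9| ≤ 2·0.6568 = 1.3136 can reach the point.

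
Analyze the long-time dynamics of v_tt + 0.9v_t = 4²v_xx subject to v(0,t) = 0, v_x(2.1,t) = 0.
Long-time behavior: v → 0. Damping (γ=0.9) dissipates energy; oscillations decay exponentially.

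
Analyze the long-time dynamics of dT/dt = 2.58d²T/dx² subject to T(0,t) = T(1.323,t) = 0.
Long-time behavior: T → 0. Heat diffuses out through both boundaries.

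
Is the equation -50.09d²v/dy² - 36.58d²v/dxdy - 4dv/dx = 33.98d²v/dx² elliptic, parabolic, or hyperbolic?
Rewriting in standard form: -33.98d²v/dx² - 36.58d²v/dxdy - 50.09d²v/dy² - 4dv/dx = 0. Computing B² - 4AC with A = -33.98, B = -36.58, C = -50.09: discriminant = -5470.1364 (negative). Answer: elliptic.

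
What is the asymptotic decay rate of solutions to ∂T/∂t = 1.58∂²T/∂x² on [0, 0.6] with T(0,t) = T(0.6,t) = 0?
Eigenvalues: λₙ = 1.58n²π²/0.6².
First three modes:
  n=1: λ₁ = 1.58π²/0.6² ≈ 43.317
  n=2: λ₂ = 6.32π²/0.6² ≈ 173.266 (4× faster decay)
  n=3: λ₃ = 14.22π²/0.6² ≈ 389.849 (9× faster decay)
As t → ∞, higher modes decay exponentially faster. The n=1 mode dominates: T ~ c₁ sin(πx/0.6) e^{-λ₁t}.
Decay rate: λ₁ = 1.58π²/0.6² ≈ 43.317.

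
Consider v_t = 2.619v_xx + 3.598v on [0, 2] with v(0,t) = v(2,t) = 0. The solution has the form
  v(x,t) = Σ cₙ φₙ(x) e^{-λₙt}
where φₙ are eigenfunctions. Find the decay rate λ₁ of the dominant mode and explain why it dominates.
Eigenvalues: λₙ = 2.619n²π²/2² - 3.598.
First three modes:
  n=1: λ₁ = 2.619π²/2² - 3.598 ≈ 2.864
  n=2: λ₂ = 10.476π²/2² - 3.598 ≈ 22.25
  n=3: λ₃ = 23.571π²/2² - 3.598 ≈ 54.561
Since 2.619π²/2² ≈ 6.462 > 3.598, all λₙ > 0.
The n=1 mode decays slowest → dominates as t → ∞.
Asymptotic: v ~ c₁ sin(πx/2) e^{-λ₁t} with decay rate λ₁ ≈ 2.864.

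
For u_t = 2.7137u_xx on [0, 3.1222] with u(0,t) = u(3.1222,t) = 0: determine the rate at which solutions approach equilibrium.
Eigenvalues: λₙ = 2.7137n²π²/3.1222².
First three modes:
  n=1: λ₁ = 2.7137π²/3.1222² ≈ 2.748
  n=2: λ₂ = 10.8548π²/3.1222² ≈ 10.99 (4× faster decay)
  n=3: λ₃ = 24.4233π²/3.1222² ≈ 24.728 (9× faster decay)
As t → ∞, higher modes decay exponentially faster. The n=1 mode dominates: u ~ c₁ sin(πx/3.1222) e^{-λ₁t}.
Decay rate: λ₁ = 2.7137π²/3.1222² ≈ 2.748.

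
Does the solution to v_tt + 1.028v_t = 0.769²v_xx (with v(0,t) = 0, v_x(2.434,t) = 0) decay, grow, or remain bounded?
v → 0. Damping (γ=1.028) dissipates energy; oscillations decay exponentially.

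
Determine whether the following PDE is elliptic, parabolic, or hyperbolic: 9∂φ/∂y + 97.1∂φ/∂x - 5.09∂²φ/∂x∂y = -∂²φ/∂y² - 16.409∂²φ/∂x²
Rewriting in standard form: 16.409∂²φ/∂x² - 5.09∂²φ/∂x∂y + ∂²φ/∂y² + 97.1∂φ/∂x + 9∂φ/∂y = 0. Coefficients: A = 16.409, B = -5.09, C = 1. B² - 4AC = -39.7279, which is negative, so the equation is elliptic.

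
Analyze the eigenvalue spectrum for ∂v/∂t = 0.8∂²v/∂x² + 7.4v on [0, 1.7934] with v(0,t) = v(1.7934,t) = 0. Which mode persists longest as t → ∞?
Eigenvalues: λₙ = 0.8n²π²/1.7934² - 7.4.
First three modes:
  n=1: λ₁ = 0.8π²/1.7934² - 7.4 ≈ -4.945
  n=2: λ₂ = 3.2π²/1.7934² - 7.4 ≈ 2.42
  n=3: λ₃ = 7.2π²/1.7934² - 7.4 ≈ 14.694
Since 0.8π²/1.7934² ≈ 2.455 < 7.4, λ₁ < 0.
The n=1 mode grows fastest (−λₙ is largest for n=1) → dominates.
Asymptotic: v ~ c₁ sin(πx/1.7934) e^{4.945t} (exponential growth at rate −λ₁ ≈ 4.945).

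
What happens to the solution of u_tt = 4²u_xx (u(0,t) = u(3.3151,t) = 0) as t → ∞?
u oscillates (no decay). Energy is conserved; the solution oscillates indefinitely as standing waves.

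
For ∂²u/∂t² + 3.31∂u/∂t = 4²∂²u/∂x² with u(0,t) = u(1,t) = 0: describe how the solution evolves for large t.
u → 0. Damping (γ=3.31) dissipates energy; oscillations decay exponentially.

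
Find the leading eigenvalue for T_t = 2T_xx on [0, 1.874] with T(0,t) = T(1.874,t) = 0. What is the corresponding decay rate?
Eigenvalues: λₙ = 2n²π²/1.874².
First three modes:
  n=1: λ₁ = 2π²/1.874² ≈ 5.621
  n=2: λ₂ = 8π²/1.874² ≈ 22.483 (4× faster decay)
  n=3: λ₃ = 18π²/1.874² ≈ 50.586 (9× faster decay)
As t → ∞, higher modes decay exponentially faster. The n=1 mode dominates: T ~ c₁ sin(πx/1.874) e^{-λ₁t}.
Decay rate: λ₁ = 2π²/1.874² ≈ 5.621.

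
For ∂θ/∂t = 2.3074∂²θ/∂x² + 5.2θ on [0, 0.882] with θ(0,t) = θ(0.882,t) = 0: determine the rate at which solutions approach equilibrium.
Eigenvalues: λₙ = 2.3074n²π²/0.882² - 5.2.
First three modes:
  n=1: λ₁ = 2.3074π²/0.882² - 5.2 ≈ 24.074
  n=2: λ₂ = 9.2296π²/0.882² - 5.2 ≈ 111.897
  n=3: λ₃ = 20.7666π²/0.882² - 5.2 ≈ 258.268
Since 2.3074π²/0.882² ≈ 29.274 > 5.2, all λₙ > 0.
The n=1 mode decays slowest → dominates as t → ∞.
Asymptotic: θ ~ c₁ sin(πx/0.882) e^{-λ₁t} with decay rate λ₁ ≈ 24.074.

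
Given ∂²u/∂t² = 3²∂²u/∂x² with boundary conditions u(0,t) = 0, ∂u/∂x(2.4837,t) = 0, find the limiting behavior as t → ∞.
u oscillates (no decay). Energy is conserved; the solution oscillates indefinitely as standing waves.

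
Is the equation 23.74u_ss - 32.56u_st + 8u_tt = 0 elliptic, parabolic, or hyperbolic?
Computing B² - 4AC with A = 23.74, B = -32.56, C = 8: discriminant = 300.4736 (positive). Answer: hyperbolic.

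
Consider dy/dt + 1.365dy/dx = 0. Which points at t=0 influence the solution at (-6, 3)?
A single point: x = -10.095. The characteristic through (-6, 3) is x - 1.365t = const, so x = -6 - 1.365·3 = -10.095.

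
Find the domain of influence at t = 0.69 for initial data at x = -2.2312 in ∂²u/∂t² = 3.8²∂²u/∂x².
Domain of influence: [-4.8532, 0.3908]. Data at x = -2.2312 spreads outward at speed 3.8.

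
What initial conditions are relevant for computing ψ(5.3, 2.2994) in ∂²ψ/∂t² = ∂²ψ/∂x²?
Domain of dependence: [3.0006, 7.5994]. Signals travel at speed 1, so data within |x - 5.3| ≤ 1·2.2994 = 2.2994 can reach the point.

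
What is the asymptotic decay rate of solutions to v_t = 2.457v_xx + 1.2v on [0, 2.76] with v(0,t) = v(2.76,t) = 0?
Eigenvalues: λₙ = 2.457n²π²/2.76² - 1.2.
First three modes:
  n=1: λ₁ = 2.457π²/2.76² - 1.2 ≈ 1.983
  n=2: λ₂ = 9.828π²/2.76² - 1.2 ≈ 11.533
  n=3: λ₃ = 22.113π²/2.76² - 1.2 ≈ 27.45
Since 2.457π²/2.76² ≈ 3.183 > 1.2, all λₙ > 0.
The n=1 mode decays slowest → dominates as t → ∞.
Asymptotic: v ~ c₁ sin(πx/2.76) e^{-λ₁t} with decay rate λ₁ ≈ 1.983.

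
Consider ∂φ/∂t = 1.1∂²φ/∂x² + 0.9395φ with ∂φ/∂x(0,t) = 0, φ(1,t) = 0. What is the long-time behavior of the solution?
As t → ∞, φ → 0. Diffusion dominates reaction (r=0.9395 < κπ²/(4L²)≈2.71); solution decays.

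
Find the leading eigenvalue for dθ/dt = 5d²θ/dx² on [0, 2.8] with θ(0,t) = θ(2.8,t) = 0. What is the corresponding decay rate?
Eigenvalues: λₙ = 5n²π²/2.8².
First three modes:
  n=1: λ₁ = 5π²/2.8² ≈ 6.294
  n=2: λ₂ = 20π²/2.8² ≈ 25.178 (4× faster decay)
  n=3: λ₃ = 45π²/2.8² ≈ 56.65 (9× faster decay)
As t → ∞, higher modes decay exponentially faster. The n=1 mode dominates: θ ~ c₁ sin(πx/2.8) e^{-λ₁t}.
Decay rate: λ₁ = 5π²/2.8² ≈ 6.294.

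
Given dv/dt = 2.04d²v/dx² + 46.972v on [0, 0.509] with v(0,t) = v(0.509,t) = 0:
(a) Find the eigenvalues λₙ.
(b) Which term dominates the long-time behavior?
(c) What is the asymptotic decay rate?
Eigenvalues: λₙ = 2.04n²π²/0.509² - 46.972.
First three modes:
  n=1: λ₁ = 2.04π²/0.509² - 46.972 ≈ 30.741
  n=2: λ₂ = 8.16π²/0.509² - 46.972 ≈ 263.88
  n=3: λ₃ = 18.36π²/0.509² - 46.972 ≈ 652.446
Since 2.04π²/0.509² ≈ 77.713 > 46.972, all λₙ > 0.
The n=1 mode decays slowest → dominates as t → ∞.
Asymptotic: v ~ c₁ sin(πx/0.509) e^{-λ₁t} with decay rate λ₁ ≈ 30.741.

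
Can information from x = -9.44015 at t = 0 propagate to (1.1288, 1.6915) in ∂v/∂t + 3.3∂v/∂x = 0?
No. Only data at x = -4.45315 affects (1.1288, 1.6915). Advection has one-way propagation along characteristics.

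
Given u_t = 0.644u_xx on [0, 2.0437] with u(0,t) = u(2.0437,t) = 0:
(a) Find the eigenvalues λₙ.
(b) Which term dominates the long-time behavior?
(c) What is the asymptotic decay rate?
Eigenvalues: λₙ = 0.644n²π²/2.0437².
First three modes:
  n=1: λ₁ = 0.644π²/2.0437² ≈ 1.522
  n=2: λ₂ = 2.576π²/2.0437² ≈ 6.087 (4× faster decay)
  n=3: λ₃ = 5.796π²/2.0437² ≈ 13.696 (9× faster decay)
As t → ∞, higher modes decay exponentially faster. The n=1 mode dominates: u ~ c₁ sin(πx/2.0437) e^{-λ₁t}.
Decay rate: λ₁ = 0.644π²/2.0437² ≈ 1.522.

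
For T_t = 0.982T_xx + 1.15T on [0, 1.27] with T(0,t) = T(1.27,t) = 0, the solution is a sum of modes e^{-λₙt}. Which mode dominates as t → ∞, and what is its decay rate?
Eigenvalues: λₙ = 0.982n²π²/1.27² - 1.15.
First three modes:
  n=1: λ₁ = 0.982π²/1.27² - 1.15 ≈ 4.859
  n=2: λ₂ = 3.928π²/1.27² - 1.15 ≈ 22.886
  n=3: λ₃ = 8.838π²/1.27² - 1.15 ≈ 52.931
Since 0.982π²/1.27² ≈ 6.009 > 1.15, all λₙ > 0.
The n=1 mode decays slowest → dominates as t → ∞.
Asymptotic: T ~ c₁ sin(πx/1.27) e^{-λ₁t} with decay rate λ₁ ≈ 4.859.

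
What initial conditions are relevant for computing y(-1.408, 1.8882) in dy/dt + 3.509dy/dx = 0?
A single point: x = -8.0336938. The characteristic through (-1.408, 1.8882) is x - 3.509t = const, so x = -1.408 - 3.509·1.8882 = -8.0336938.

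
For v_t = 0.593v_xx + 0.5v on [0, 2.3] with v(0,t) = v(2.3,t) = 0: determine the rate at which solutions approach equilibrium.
Eigenvalues: λₙ = 0.593n²π²/2.3² - 0.5.
First three modes:
  n=1: λ₁ = 0.593π²/2.3² - 0.5 ≈ 0.606
  n=2: λ₂ = 2.372π²/2.3² - 0.5 ≈ 3.925
  n=3: λ₃ = 5.337π²/2.3² - 0.5 ≈ 9.457
Since 0.593π²/2.3² ≈ 1.106 > 0.5, all λₙ > 0.
The n=1 mode decays slowest → dominates as t → ∞.
Asymptotic: v ~ c₁ sin(πx/2.3) e^{-λ₁t} with decay rate λ₁ ≈ 0.606.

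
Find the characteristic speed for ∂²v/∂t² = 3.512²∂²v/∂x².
Speed = 3.512. Information travels along characteristics x = x₀ ± 3.512t.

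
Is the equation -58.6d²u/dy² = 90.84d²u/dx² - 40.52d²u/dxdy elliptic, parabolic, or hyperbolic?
Rewriting in standard form: -90.84d²u/dx² + 40.52d²u/dxdy - 58.6d²u/dy² = 0. Computing B² - 4AC with A = -90.84, B = 40.52, C = -58.6: discriminant = -19651.0256 (negative). Answer: elliptic.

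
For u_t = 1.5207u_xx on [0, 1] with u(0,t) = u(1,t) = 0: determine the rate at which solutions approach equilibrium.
Eigenvalues: λₙ = 1.5207n²π².
First three modes:
  n=1: λ₁ = 1.5207π² ≈ 15.009
  n=2: λ₂ = 6.0828π² ≈ 60.035 (4× faster decay)
  n=3: λ₃ = 13.6863π² ≈ 135.078 (9× faster decay)
As t → ∞, higher modes decay exponentially faster. The n=1 mode dominates: u ~ c₁ sin(πx) e^{-λ₁t}.
Decay rate: λ₁ = 1.5207π² ≈ 15.009.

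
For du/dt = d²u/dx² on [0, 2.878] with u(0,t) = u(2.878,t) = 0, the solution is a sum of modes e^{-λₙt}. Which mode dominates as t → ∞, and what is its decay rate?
Eigenvalues: λₙ = n²π²/2.878².
First three modes:
  n=1: λ₁ = π²/2.878² ≈ 1.192
  n=2: λ₂ = 4π²/2.878² ≈ 4.766 (4× faster decay)
  n=3: λ₃ = 9π²/2.878² ≈ 10.724 (9× faster decay)
As t → ∞, higher modes decay exponentially faster. The n=1 mode dominates: u ~ c₁ sin(πx/2.878) e^{-λ₁t}.
Decay rate: λ₁ = π²/2.878² ≈ 1.192.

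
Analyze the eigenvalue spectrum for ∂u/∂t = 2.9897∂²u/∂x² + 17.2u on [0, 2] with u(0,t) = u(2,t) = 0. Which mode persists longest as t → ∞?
Eigenvalues: λₙ = 2.9897n²π²/2² - 17.2.
First three modes:
  n=1: λ₁ = 2.9897π²/2² - 17.2 ≈ -9.823
  n=2: λ₂ = 11.9588π²/2² - 17.2 ≈ 12.307
  n=3: λ₃ = 26.9073π²/2² - 17.2 ≈ 49.191
Since 2.9897π²/2² ≈ 7.377 < 17.2, λ₁ < 0.
The n=1 mode grows fastest (−λₙ is largest for n=1) → dominates.
Asymptotic: u ~ c₁ sin(πx/2) e^{9.823t} (exponential growth at rate −λ₁ ≈ 9.823).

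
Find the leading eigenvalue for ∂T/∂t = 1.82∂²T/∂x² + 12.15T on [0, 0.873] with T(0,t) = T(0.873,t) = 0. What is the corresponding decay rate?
Eigenvalues: λₙ = 1.82n²π²/0.873² - 12.15.
First three modes:
  n=1: λ₁ = 1.82π²/0.873² - 12.15 ≈ 11.419
  n=2: λ₂ = 7.28π²/0.873² - 12.15 ≈ 82.126
  n=3: λ₃ = 16.38π²/0.873² - 12.15 ≈ 199.972
Since 1.82π²/0.873² ≈ 23.569 > 12.15, all λₙ > 0.
The n=1 mode decays slowest → dominates as t → ∞.
Asymptotic: T ~ c₁ sin(πx/0.873) e^{-λ₁t} with decay rate λ₁ ≈ 11.419.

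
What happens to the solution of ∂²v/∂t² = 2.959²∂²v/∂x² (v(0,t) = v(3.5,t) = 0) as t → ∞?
v oscillates (no decay). Energy is conserved; the solution oscillates indefinitely as standing waves.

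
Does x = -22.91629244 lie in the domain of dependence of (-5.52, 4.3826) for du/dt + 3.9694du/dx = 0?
Yes. The characteristic through (-5.52, 4.3826) passes through x = -22.91629244.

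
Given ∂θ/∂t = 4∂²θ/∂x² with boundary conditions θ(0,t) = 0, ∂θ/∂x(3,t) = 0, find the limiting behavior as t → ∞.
θ → 0. Heat escapes through the Dirichlet boundary.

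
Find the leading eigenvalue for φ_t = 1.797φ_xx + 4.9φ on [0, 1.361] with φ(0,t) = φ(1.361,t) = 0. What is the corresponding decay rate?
Eigenvalues: λₙ = 1.797n²π²/1.361² - 4.9.
First three modes:
  n=1: λ₁ = 1.797π²/1.361² - 4.9 ≈ 4.675
  n=2: λ₂ = 7.188π²/1.361² - 4.9 ≈ 33.399
  n=3: λ₃ = 16.173π²/1.361² - 4.9 ≈ 81.274
Since 1.797π²/1.361² ≈ 9.575 > 4.9, all λₙ > 0.
The n=1 mode decays slowest → dominates as t → ∞.
Asymptotic: φ ~ c₁ sin(πx/1.361) e^{-λ₁t} with decay rate λ₁ ≈ 4.675.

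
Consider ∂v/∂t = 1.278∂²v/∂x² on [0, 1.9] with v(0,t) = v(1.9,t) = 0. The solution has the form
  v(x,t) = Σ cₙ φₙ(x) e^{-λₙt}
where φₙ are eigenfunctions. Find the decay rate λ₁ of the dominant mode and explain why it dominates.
Eigenvalues: λₙ = 1.278n²π²/1.9².
First three modes:
  n=1: λ₁ = 1.278π²/1.9² ≈ 3.494
  n=2: λ₂ = 5.112π²/1.9² ≈ 13.976 (4× faster decay)
  n=3: λ₃ = 11.502π²/1.9² ≈ 31.446 (9× faster decay)
As t → ∞, higher modes decay exponentially faster. The n=1 mode dominates: v ~ c₁ sin(πx/1.9) e^{-λ₁t}.
Decay rate: λ₁ = 1.278π²/1.9² ≈ 3.494.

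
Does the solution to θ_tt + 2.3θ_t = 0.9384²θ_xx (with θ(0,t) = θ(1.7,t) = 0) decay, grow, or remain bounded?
θ → 0. Damping (γ=2.3) dissipates energy; oscillations decay exponentially.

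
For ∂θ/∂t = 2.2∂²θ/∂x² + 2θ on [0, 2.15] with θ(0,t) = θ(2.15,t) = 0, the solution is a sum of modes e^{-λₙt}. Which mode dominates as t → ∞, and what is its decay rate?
Eigenvalues: λₙ = 2.2n²π²/2.15² - 2.
First three modes:
  n=1: λ₁ = 2.2π²/2.15² - 2 ≈ 2.697
  n=2: λ₂ = 8.8π²/2.15² - 2 ≈ 16.789
  n=3: λ₃ = 19.8π²/2.15² - 2 ≈ 40.275
Since 2.2π²/2.15² ≈ 4.697 > 2, all λₙ > 0.
The n=1 mode decays slowest → dominates as t → ∞.
Asymptotic: θ ~ c₁ sin(πx/2.15) e^{-λ₁t} with decay rate λ₁ ≈ 2.697.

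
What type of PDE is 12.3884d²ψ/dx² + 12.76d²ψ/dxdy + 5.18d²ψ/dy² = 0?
With A = 12.3884, B = 12.76, C = 5.18, the discriminant is -93.870048. This is an elliptic PDE.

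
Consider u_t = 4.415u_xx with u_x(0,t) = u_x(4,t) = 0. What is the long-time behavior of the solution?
As t → ∞, u → constant (steady state). Heat is conserved (no flux at boundaries); solution approaches the spatial average.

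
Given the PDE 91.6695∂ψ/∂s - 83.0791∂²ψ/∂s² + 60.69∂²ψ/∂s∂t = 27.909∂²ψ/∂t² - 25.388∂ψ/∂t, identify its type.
Rewriting in standard form: -83.0791∂²ψ/∂s² + 60.69∂²ψ/∂s∂t - 27.909∂²ψ/∂t² + 91.6695∂ψ/∂s + 25.388∂ψ/∂t = 0. The second-order coefficients are A = -83.0791, B = 60.69, C = -27.909. Since B² - 4AC = -5591.3423076 < 0, this is an elliptic PDE.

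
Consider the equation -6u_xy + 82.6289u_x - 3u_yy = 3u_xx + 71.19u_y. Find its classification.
Rewriting in standard form: -3u_xx - 6u_xy - 3u_yy + 82.6289u_x - 71.19u_y = 0. Parabolic. (A = -3, B = -6, C = -3 gives B² - 4AC = 0.)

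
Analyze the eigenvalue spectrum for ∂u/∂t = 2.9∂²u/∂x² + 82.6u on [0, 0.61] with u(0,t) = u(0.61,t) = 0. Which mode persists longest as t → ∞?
Eigenvalues: λₙ = 2.9n²π²/0.61² - 82.6.
First three modes:
  n=1: λ₁ = 2.9π²/0.61² - 82.6 ≈ -5.68
  n=2: λ₂ = 11.6π²/0.61² - 82.6 ≈ 225.079
  n=3: λ₃ = 26.1π²/0.61² - 82.6 ≈ 609.678
Since 2.9π²/0.61² ≈ 76.92 < 82.6, λ₁ < 0.
The n=1 mode grows fastest (−λₙ is largest for n=1) → dominates.
Asymptotic: u ~ c₁ sin(πx/0.61) e^{5.68t} (exponential growth at rate −λ₁ ≈ 5.68).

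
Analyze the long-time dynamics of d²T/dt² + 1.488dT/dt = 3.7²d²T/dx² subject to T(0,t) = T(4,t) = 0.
Long-time behavior: T → 0. Damping (γ=1.488) dissipates energy; oscillations decay exponentially.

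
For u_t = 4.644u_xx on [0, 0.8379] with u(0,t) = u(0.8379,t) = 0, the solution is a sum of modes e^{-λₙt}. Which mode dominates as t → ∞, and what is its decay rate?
Eigenvalues: λₙ = 4.644n²π²/0.8379².
First three modes:
  n=1: λ₁ = 4.644π²/0.8379² ≈ 65.284
  n=2: λ₂ = 18.576π²/0.8379² ≈ 261.136 (4× faster decay)
  n=3: λ₃ = 41.796π²/0.8379² ≈ 587.557 (9× faster decay)
As t → ∞, higher modes decay exponentially faster. The n=1 mode dominates: u ~ c₁ sin(πx/0.8379) e^{-λ₁t}.
Decay rate: λ₁ = 4.644π²/0.8379² ≈ 65.284.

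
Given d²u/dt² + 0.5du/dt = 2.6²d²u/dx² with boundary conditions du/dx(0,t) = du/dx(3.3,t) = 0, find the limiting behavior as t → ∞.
u → constant (steady state). Damping (γ=0.5) dissipates the nonconstant modes; with Neumann BCs the spatial average obeys M''+γM'=0 and tends to a finite limit.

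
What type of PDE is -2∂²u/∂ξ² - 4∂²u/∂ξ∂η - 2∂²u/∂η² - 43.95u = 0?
With A = -2, B = -4, C = -2, the discriminant is 0. This is a parabolic PDE.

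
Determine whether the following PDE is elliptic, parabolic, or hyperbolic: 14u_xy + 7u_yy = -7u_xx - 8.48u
Rewriting in standard form: 7u_xx + 14u_xy + 7u_yy + 8.48u = 0. Coefficients: A = 7, B = 14, C = 7. B² - 4AC = 0, which is zero, so the equation is parabolic.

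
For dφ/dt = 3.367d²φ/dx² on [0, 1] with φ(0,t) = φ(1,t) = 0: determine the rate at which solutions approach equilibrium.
Eigenvalues: λₙ = 3.367n²π².
First three modes:
  n=1: λ₁ = 3.367π² ≈ 33.231
  n=2: λ₂ = 13.468π² ≈ 132.924 (4× faster decay)
  n=3: λ₃ = 30.303π² ≈ 299.079 (9× faster decay)
As t → ∞, higher modes decay exponentially faster. The n=1 mode dominates: φ ~ c₁ sin(πx) e^{-λ₁t}.
Decay rate: λ₁ = 3.367π² ≈ 33.231.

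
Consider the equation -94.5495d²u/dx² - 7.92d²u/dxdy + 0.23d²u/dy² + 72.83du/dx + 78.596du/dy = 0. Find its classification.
Hyperbolic. (A = -94.5495, B = -7.92, C = 0.23 gives B² - 4AC = 149.71194.)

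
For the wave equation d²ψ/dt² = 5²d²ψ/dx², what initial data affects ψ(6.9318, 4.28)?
Domain of dependence: [-14.4682, 28.3318]. Signals travel at speed 5, so data within |x - 6.9318| ≤ 5·4.28 = 21.4 can reach the point.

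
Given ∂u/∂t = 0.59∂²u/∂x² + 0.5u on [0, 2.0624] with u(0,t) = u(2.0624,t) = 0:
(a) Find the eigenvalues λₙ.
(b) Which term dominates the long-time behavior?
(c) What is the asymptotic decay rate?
Eigenvalues: λₙ = 0.59n²π²/2.0624² - 0.5.
First three modes:
  n=1: λ₁ = 0.59π²/2.0624² - 0.5 ≈ 0.869
  n=2: λ₂ = 2.36π²/2.0624² - 0.5 ≈ 4.976
  n=3: λ₃ = 5.31π²/2.0624² - 0.5 ≈ 11.821
Since 0.59π²/2.0624² ≈ 1.369 > 0.5, all λₙ > 0.
The n=1 mode decays slowest → dominates as t → ∞.
Asymptotic: u ~ c₁ sin(πx/2.0624) e^{-λ₁t} with decay rate λ₁ ≈ 0.869.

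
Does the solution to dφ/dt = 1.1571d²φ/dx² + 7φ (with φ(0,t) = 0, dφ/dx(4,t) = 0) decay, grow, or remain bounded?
φ grows unboundedly. Reaction dominates diffusion (r=7 > κπ²/(4L²)≈0.18); solution grows exponentially.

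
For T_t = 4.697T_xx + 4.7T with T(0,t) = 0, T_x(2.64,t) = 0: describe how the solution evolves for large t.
T grows unboundedly. Reaction dominates diffusion (r=4.7 > κπ²/(4L²)≈1.66); solution grows exponentially.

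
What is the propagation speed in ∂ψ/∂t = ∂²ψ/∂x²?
Infinite. The heat equation is parabolic, not hyperbolic, so disturbances propagate instantly.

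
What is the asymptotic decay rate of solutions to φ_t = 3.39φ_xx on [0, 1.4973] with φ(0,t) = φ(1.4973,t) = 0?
Eigenvalues: λₙ = 3.39n²π²/1.4973².
First three modes:
  n=1: λ₁ = 3.39π²/1.4973² ≈ 14.924
  n=2: λ₂ = 13.56π²/1.4973² ≈ 59.696 (4× faster decay)
  n=3: λ₃ = 30.51π²/1.4973² ≈ 134.315 (9× faster decay)
As t → ∞, higher modes decay exponentially faster. The n=1 mode dominates: φ ~ c₁ sin(πx/1.4973) e^{-λ₁t}.
Decay rate: λ₁ = 3.39π²/1.4973² ≈ 14.924.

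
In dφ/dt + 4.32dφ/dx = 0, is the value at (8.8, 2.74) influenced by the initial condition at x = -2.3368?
No. Only data at x = -3.0368 affects (8.8, 2.74). Advection has one-way propagation along characteristics.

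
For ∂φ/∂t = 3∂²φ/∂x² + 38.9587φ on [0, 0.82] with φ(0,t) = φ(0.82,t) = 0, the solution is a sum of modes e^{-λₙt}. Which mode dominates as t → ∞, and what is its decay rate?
Eigenvalues: λₙ = 3n²π²/0.82² - 38.9587.
First three modes:
  n=1: λ₁ = 3π²/0.82² - 38.9587 ≈ 5.076
  n=2: λ₂ = 12π²/0.82² - 38.9587 ≈ 137.179
  n=3: λ₃ = 27π²/0.82² - 38.9587 ≈ 357.352
Since 3π²/0.82² ≈ 44.035 > 38.9587, all λₙ > 0.
The n=1 mode decays slowest → dominates as t → ∞.
Asymptotic: φ ~ c₁ sin(πx/0.82) e^{-λ₁t} with decay rate λ₁ ≈ 5.076.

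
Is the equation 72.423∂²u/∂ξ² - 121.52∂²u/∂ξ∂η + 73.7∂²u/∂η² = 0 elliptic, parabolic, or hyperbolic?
Computing B² - 4AC with A = 72.423, B = -121.52, C = 73.7: discriminant = -6583.19 (negative). Answer: elliptic.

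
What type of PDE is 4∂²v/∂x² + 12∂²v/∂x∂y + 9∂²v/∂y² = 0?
With A = 4, B = 12, C = 9, the discriminant is 0. This is a parabolic PDE.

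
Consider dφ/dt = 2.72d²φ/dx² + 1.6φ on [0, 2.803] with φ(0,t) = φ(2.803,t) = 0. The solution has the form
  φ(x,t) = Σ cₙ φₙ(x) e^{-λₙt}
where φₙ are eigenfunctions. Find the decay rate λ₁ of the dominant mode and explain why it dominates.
Eigenvalues: λₙ = 2.72n²π²/2.803² - 1.6.
First three modes:
  n=1: λ₁ = 2.72π²/2.803² - 1.6 ≈ 1.817
  n=2: λ₂ = 10.88π²/2.803² - 1.6 ≈ 12.067
  n=3: λ₃ = 24.48π²/2.803² - 1.6 ≈ 29.151
Since 2.72π²/2.803² ≈ 3.417 > 1.6, all λₙ > 0.
The n=1 mode decays slowest → dominates as t → ∞.
Asymptotic: φ ~ c₁ sin(πx/2.803) e^{-λ₁t} with decay rate λ₁ ≈ 1.817.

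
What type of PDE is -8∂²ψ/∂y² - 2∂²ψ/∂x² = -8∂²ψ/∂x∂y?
Rewriting in standard form: -2∂²ψ/∂x² + 8∂²ψ/∂x∂y - 8∂²ψ/∂y² = 0. With A = -2, B = 8, C = -8, the discriminant is 0. This is a parabolic PDE.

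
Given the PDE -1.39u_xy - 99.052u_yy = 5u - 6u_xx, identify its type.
Rewriting in standard form: 6u_xx - 1.39u_xy - 99.052u_yy - 5u = 0. The second-order coefficients are A = 6, B = -1.39, C = -99.052. Since B² - 4AC = 2379.1801 > 0, this is a hyperbolic PDE.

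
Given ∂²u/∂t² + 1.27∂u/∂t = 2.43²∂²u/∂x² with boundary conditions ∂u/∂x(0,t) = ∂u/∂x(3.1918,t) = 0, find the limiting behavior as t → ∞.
u → constant (steady state). Damping (γ=1.27) dissipates the nonconstant modes; with Neumann BCs the spatial average obeys M''+γM'=0 and tends to a finite limit.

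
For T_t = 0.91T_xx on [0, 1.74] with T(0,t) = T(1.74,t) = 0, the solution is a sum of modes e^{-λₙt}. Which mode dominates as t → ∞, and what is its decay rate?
Eigenvalues: λₙ = 0.91n²π²/1.74².
First three modes:
  n=1: λ₁ = 0.91π²/1.74² ≈ 2.966
  n=2: λ₂ = 3.64π²/1.74² ≈ 11.866 (4× faster decay)
  n=3: λ₃ = 8.19π²/1.74² ≈ 26.698 (9× faster decay)
As t → ∞, higher modes decay exponentially faster. The n=1 mode dominates: T ~ c₁ sin(πx/1.74) e^{-λ₁t}.
Decay rate: λ₁ = 0.91π²/1.74² ≈ 2.966.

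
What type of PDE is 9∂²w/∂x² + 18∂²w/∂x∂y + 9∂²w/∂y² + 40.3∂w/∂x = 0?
With A = 9, B = 18, C = 9, the discriminant is 0. This is a parabolic PDE.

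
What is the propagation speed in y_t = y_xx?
Infinite. The heat equation is parabolic, not hyperbolic, so disturbances propagate instantly.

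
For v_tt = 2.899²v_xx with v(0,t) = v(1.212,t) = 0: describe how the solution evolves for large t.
v oscillates (no decay). Energy is conserved; the solution oscillates indefinitely as standing waves.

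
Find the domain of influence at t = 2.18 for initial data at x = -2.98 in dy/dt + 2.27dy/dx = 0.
At x = 1.9686. The characteristic carries data from (-2.98, 0) to (1.9686, 2.18).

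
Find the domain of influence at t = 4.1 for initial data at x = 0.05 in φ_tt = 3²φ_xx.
Domain of influence: [-12.25, 12.35]. Data at x = 0.05 spreads outward at speed 3.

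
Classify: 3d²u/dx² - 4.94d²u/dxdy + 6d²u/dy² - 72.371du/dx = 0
Elliptic (discriminant = -47.5964).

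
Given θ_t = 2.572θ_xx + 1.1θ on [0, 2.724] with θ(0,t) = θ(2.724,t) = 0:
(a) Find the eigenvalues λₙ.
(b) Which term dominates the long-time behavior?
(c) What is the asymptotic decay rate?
Eigenvalues: λₙ = 2.572n²π²/2.724² - 1.1.
First three modes:
  n=1: λ₁ = 2.572π²/2.724² - 1.1 ≈ 2.321
  n=2: λ₂ = 10.288π²/2.724² - 1.1 ≈ 12.584
  n=3: λ₃ = 23.148π²/2.724² - 1.1 ≈ 29.689
Since 2.572π²/2.724² ≈ 3.421 > 1.1, all λₙ > 0.
The n=1 mode decays slowest → dominates as t → ∞.
Asymptotic: θ ~ c₁ sin(πx/2.724) e^{-λ₁t} with decay rate λ₁ ≈ 2.321.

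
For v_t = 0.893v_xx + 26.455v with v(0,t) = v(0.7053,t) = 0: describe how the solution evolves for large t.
v grows unboundedly. Reaction dominates diffusion (r=26.455 > κπ²/L²≈17.72); solution grows exponentially.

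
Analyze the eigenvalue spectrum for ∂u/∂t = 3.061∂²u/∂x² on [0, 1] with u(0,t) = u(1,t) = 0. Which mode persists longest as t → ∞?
Eigenvalues: λₙ = 3.061n²π².
First three modes:
  n=1: λ₁ = 3.061π² ≈ 30.211
  n=2: λ₂ = 12.244π² ≈ 120.843 (4× faster decay)
  n=3: λ₃ = 27.549π² ≈ 271.898 (9× faster decay)
As t → ∞, higher modes decay exponentially faster. The n=1 mode dominates: u ~ c₁ sin(πx) e^{-λ₁t}.
Decay rate: λ₁ = 3.061π² ≈ 30.211.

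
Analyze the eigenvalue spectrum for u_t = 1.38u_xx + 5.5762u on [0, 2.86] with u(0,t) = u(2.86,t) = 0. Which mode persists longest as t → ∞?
Eigenvalues: λₙ = 1.38n²π²/2.86² - 5.5762.
First three modes:
  n=1: λ₁ = 1.38π²/2.86² - 5.5762 ≈ -3.911
  n=2: λ₂ = 5.52π²/2.86² - 5.5762 ≈ 1.084
  n=3: λ₃ = 12.42π²/2.86² - 5.5762 ≈ 9.41
Since 1.38π²/2.86² ≈ 1.665 < 5.5762, λ₁ < 0.
The n=1 mode grows fastest (−λₙ is largest for n=1) → dominates.
Asymptotic: u ~ c₁ sin(πx/2.86) e^{3.911t} (exponential growth at rate −λ₁ ≈ 3.911).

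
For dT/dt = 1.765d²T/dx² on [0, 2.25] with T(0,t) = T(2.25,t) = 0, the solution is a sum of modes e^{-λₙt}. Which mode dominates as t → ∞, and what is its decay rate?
Eigenvalues: λₙ = 1.765n²π²/2.25².
First three modes:
  n=1: λ₁ = 1.765π²/2.25² ≈ 3.441
  n=2: λ₂ = 7.06π²/2.25² ≈ 13.764 (4× faster decay)
  n=3: λ₃ = 15.885π²/2.25² ≈ 30.969 (9× faster decay)
As t → ∞, higher modes decay exponentially faster. The n=1 mode dominates: T ~ c₁ sin(πx/2.25) e^{-λ₁t}.
Decay rate: λ₁ = 1.765π²/2.25² ≈ 3.441.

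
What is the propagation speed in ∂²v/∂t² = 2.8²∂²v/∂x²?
Speed = 2.8. Information travels along characteristics x = x₀ ± 2.8t.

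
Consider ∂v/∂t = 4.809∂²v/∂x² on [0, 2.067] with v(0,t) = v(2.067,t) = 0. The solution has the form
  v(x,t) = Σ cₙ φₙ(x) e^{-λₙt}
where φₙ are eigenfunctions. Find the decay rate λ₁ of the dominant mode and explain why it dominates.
Eigenvalues: λₙ = 4.809n²π²/2.067².
First three modes:
  n=1: λ₁ = 4.809π²/2.067² ≈ 11.109
  n=2: λ₂ = 19.236π²/2.067² ≈ 44.436 (4× faster decay)
  n=3: λ₃ = 43.281π²/2.067² ≈ 99.981 (9× faster decay)
As t → ∞, higher modes decay exponentially faster. The n=1 mode dominates: v ~ c₁ sin(πx/2.067) e^{-λ₁t}.
Decay rate: λ₁ = 4.809π²/2.067² ≈ 11.109.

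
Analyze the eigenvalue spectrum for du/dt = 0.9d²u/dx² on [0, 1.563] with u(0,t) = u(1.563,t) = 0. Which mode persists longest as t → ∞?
Eigenvalues: λₙ = 0.9n²π²/1.563².
First three modes:
  n=1: λ₁ = 0.9π²/1.563² ≈ 3.636
  n=2: λ₂ = 3.6π²/1.563² ≈ 14.544 (4× faster decay)
  n=3: λ₃ = 8.1π²/1.563² ≈ 32.724 (9× faster decay)
As t → ∞, higher modes decay exponentially faster. The n=1 mode dominates: u ~ c₁ sin(πx/1.563) e^{-λ₁t}.
Decay rate: λ₁ = 0.9π²/1.563² ≈ 3.636.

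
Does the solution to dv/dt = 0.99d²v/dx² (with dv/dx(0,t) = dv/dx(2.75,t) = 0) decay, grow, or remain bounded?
v → constant (steady state). Heat is conserved (no flux at boundaries); solution approaches the spatial average.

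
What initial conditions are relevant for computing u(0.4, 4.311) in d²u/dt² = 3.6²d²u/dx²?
Domain of dependence: [-15.1196, 15.9196]. Signals travel at speed 3.6, so data within |x - 0.4| ≤ 3.6·4.311 = 15.5196 can reach the point.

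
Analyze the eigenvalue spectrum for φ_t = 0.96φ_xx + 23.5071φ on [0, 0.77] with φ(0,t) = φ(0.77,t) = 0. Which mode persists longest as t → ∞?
Eigenvalues: λₙ = 0.96n²π²/0.77² - 23.5071.
First three modes:
  n=1: λ₁ = 0.96π²/0.77² - 23.5071 ≈ -7.527
  n=2: λ₂ = 3.84π²/0.77² - 23.5071 ≈ 40.415
  n=3: λ₃ = 8.64π²/0.77² - 23.5071 ≈ 120.317
Since 0.96π²/0.77² ≈ 15.98 < 23.5071, λ₁ < 0.
The n=1 mode grows fastest (−λₙ is largest for n=1) → dominates.
Asymptotic: φ ~ c₁ sin(πx/0.77) e^{7.527t} (exponential growth at rate −λ₁ ≈ 7.527).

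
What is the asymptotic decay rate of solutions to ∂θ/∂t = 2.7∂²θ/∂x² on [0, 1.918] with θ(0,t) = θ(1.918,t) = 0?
Eigenvalues: λₙ = 2.7n²π²/1.918².
First three modes:
  n=1: λ₁ = 2.7π²/1.918² ≈ 7.244
  n=2: λ₂ = 10.8π²/1.918² ≈ 28.975 (4× faster decay)
  n=3: λ₃ = 24.3π²/1.918² ≈ 65.194 (9× faster decay)
As t → ∞, higher modes decay exponentially faster. The n=1 mode dominates: θ ~ c₁ sin(πx/1.918) e^{-λ₁t}.
Decay rate: λ₁ = 2.7π²/1.918² ≈ 7.244.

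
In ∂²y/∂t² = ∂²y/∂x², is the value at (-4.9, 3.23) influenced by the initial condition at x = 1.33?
No. The domain of dependence is [-8.13, -1.67], and 1.33 is outside this interval.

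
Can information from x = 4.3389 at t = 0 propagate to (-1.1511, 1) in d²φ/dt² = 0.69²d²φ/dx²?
No. The domain of dependence is [-1.8411, -0.4611], and 4.3389 is outside this interval.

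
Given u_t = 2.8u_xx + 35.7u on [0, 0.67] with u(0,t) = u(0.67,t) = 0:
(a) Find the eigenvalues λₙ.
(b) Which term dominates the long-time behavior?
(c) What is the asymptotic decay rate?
Eigenvalues: λₙ = 2.8n²π²/0.67² - 35.7.
First three modes:
  n=1: λ₁ = 2.8π²/0.67² - 35.7 ≈ 25.861
  n=2: λ₂ = 11.2π²/0.67² - 35.7 ≈ 210.545
  n=3: λ₃ = 25.2π²/0.67² - 35.7 ≈ 518.352
Since 2.8π²/0.67² ≈ 61.561 > 35.7, all λₙ > 0.
The n=1 mode decays slowest → dominates as t → ∞.
Asymptotic: u ~ c₁ sin(πx/0.67) e^{-λ₁t} with decay rate λ₁ ≈ 25.861.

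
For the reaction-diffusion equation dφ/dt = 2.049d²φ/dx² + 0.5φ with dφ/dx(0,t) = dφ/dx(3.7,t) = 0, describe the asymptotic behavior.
φ grows unboundedly. With Neumann BCs the constant mode has diffusion eigenvalue 0, so any r > 0 makes it grow like e^(0.5t); solution grows exponentially.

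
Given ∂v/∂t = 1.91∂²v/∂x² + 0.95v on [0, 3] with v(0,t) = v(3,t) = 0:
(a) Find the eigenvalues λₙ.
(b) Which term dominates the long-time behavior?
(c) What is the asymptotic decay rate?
Eigenvalues: λₙ = 1.91n²π²/3² - 0.95.
First three modes:
  n=1: λ₁ = 1.91π²/3² - 0.95 ≈ 1.145
  n=2: λ₂ = 7.64π²/3² - 0.95 ≈ 7.428
  n=3: λ₃ = 17.19π²/3² - 0.95 ≈ 17.901
Since 1.91π²/3² ≈ 2.095 > 0.95, all λₙ > 0.
The n=1 mode decays slowest → dominates as t → ∞.
Asymptotic: v ~ c₁ sin(πx/3) e^{-λ₁t} with decay rate λ₁ ≈ 1.145.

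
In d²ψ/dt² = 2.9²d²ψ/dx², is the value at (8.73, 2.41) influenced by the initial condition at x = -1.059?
No. The domain of dependence is [1.741, 15.719], and -1.059 is outside this interval.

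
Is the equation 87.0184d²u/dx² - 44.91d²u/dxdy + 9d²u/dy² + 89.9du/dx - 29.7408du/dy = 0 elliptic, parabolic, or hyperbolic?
Computing B² - 4AC with A = 87.0184, B = -44.91, C = 9: discriminant = -1115.7543 (negative). Answer: elliptic.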